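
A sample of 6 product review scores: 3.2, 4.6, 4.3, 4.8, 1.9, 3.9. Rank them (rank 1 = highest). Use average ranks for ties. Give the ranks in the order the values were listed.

5, 2, 3, 1, 6, 4

Sorted (descending): 4.8, 4.6, 4.3, 3.9, 3.2, 1.9
No ties — each value takes its position as its rank.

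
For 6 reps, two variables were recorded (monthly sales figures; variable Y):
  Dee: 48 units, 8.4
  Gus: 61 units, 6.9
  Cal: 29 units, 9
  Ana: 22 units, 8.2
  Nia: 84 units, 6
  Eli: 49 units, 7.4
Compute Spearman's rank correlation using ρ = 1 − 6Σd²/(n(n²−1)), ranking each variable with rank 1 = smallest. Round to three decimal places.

-0.829

Ranks of variable 1: 3, 5, 2, 1, 6, 4
Ranks of variable 2: 5, 2, 6, 4, 1, 3
d = r₁ − r₂: -2, 3, -4, -3, 5, 1
d²: 4, 9, 16, 9, 25, 1; Σd² = 64
ρ = 1 − 6·64/(6·35) = 1 − 384/210 = -0.829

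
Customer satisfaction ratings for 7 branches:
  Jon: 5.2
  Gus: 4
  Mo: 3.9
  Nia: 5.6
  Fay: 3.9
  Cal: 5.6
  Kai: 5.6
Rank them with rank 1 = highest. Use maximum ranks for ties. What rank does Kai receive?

Sorted (descending): 5.6, 5.6, 5.6, 5.2, 4, 3.9, 3.9
The 3 values of 5.6 occupy positions 1–3 → each gets rank 3.
The 2 values of 3.9 occupy positions 6–7 → each gets rank 7.
Kai has value 5.6 → rank 3.

3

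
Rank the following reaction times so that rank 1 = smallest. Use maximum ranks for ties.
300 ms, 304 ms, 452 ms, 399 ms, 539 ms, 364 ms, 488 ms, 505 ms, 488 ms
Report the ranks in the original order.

Sorted (ascending): 300, 304, 364, 399, 452, 488, 488, 505, 539
The 2 values of 488 occupy positions 6–7 → each gets rank 7.

1, 2, 5, 4, 9, 3, 7, 8, 7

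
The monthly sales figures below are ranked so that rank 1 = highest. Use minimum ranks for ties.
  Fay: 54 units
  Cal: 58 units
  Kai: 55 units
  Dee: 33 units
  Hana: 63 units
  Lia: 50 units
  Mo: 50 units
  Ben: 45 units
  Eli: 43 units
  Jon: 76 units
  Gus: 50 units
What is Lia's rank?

6

Sorted (descending): 76, 63, 58, 55, 54, 50, 50, 50, 45, 43, 33
The 3 values of 50 occupy positions 6–8 → each gets rank 6.
Lia has value 50 units → rank 6.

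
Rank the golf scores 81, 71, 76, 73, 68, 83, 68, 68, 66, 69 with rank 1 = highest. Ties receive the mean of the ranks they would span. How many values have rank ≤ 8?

Sorted (descending): 83, 81, 76, 73, 71, 69, 68, 68, 68, 66
The 3 values of 68 occupy positions 7–9 → average rank 8.
Ranks ≤ 8: {1, 2, 3, 4, 5, 6, 8, 8, 8} → 9 values.

9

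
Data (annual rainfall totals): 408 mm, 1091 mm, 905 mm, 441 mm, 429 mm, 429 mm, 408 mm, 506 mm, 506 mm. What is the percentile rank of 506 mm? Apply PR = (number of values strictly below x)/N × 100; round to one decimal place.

N = 9.
Strictly below 506: 5. Equal to 506: 2.
PR = 5/9 × 100 = 55.6

55.6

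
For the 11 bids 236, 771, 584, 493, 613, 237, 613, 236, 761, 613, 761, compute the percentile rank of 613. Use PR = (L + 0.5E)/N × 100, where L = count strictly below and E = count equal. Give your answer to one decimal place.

59.1

N = 11.
Strictly below 613: 5. Equal to 613: 3.
PR = (5 + 0.5·3)/11 × 100 = 59.1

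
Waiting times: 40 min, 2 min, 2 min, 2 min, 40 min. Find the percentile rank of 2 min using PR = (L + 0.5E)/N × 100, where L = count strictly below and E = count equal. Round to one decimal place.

N = 5.
Strictly below 2: 0. Equal to 2: 3.
PR = (0 + 0.5·3)/5 × 100 = 30.0

30.0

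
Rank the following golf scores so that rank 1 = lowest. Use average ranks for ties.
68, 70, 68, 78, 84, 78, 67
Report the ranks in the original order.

Sorted (ascending): 67, 68, 68, 70, 78, 78, 84
The 2 values of 68 occupy positions 2–3 → average rank (2+3)/2 = 2.5.
The 2 values of 78 occupy positions 5–6 → average rank (5+6)/2 = 5.5.

2.5, 4, 2.5, 5.5, 7, 5.5, 1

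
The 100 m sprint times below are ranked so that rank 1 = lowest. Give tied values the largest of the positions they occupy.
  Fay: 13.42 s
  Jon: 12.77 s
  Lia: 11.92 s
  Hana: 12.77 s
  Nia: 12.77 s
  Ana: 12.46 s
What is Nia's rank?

5

Sorted (ascending): 11.92, 12.46, 12.77, 12.77, 12.77, 13.42
The 3 values of 12.77 occupy positions 3–5 → each gets rank 5.
Nia has value 12.77 s → rank 5.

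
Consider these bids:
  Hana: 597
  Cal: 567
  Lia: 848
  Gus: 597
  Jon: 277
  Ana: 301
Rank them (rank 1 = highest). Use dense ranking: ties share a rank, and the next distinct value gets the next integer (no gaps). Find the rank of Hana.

Sorted (descending): 848, 597, 597, 567, 301, 277
The 2 values of 597 share dense rank 2.
Remaining distinct values take the next consecutive integers.
Hana has value 597 → rank 2.

2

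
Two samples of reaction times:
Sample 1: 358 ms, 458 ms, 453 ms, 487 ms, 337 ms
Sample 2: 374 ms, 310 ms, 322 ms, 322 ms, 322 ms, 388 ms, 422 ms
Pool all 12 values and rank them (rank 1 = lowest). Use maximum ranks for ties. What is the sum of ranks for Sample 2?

Sorted (ascending): 310, 322, 322, 322, 337, 358, 374, 388, 422, 453, 458, 487
The 3 values of 322 occupy positions 2–4 → each gets rank 4.
Sample 2 values → pooled ranks: 374→7, 310→1, 322→4, 322→4, 322→4, 388→8, 422→9
Rank sum = 7 + 1 + 4 + 4 + 4 + 8 + 9 = 37

37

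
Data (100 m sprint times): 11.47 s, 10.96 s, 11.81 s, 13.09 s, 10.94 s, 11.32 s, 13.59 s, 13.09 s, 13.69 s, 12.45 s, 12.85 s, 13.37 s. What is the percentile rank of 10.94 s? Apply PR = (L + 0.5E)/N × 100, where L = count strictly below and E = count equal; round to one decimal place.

N = 12.
Strictly below 10.94: 0. Equal to 10.94: 1.
PR = (0 + 0.5·1)/12 × 100 = 4.2

4.2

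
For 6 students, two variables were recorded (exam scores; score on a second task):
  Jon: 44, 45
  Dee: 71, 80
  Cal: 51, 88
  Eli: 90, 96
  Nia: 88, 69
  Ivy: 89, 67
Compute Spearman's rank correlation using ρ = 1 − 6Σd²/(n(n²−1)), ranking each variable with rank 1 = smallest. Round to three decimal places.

0.429

Ranks of variable 1: 1, 3, 2, 6, 4, 5
Ranks of variable 2: 1, 4, 5, 6, 3, 2
d = r₁ − r₂: 0, -1, -3, 0, 1, 3
d²: 0, 1, 9, 0, 1, 9; Σd² = 20
ρ = 1 − 6·20/(6·35) = 1 − 120/210 = 0.429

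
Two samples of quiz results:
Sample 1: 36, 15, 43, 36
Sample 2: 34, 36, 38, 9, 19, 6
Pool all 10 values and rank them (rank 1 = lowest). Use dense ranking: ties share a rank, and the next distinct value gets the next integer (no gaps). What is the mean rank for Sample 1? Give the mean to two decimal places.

Sorted (ascending): 6, 9, 15, 19, 34, 36, 36, 36, 38, 43
The 3 values of 36 share dense rank 6.
Remaining distinct values take the next consecutive integers.
Sample 1 values → pooled ranks: 36→6, 15→3, 43→8, 36→6
Mean rank = (6 + 3 + 8 + 6) / 4 = 5.75

5.75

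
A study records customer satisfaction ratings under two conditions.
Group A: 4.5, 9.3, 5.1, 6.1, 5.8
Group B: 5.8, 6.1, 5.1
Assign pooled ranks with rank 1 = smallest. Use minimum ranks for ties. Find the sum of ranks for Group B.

12

Sorted (ascending): 4.5, 5.1, 5.1, 5.8, 5.8, 6.1, 6.1, 9.3
The 2 values of 5.1 occupy positions 2–3 → each gets rank 2.
The 2 values of 5.8 occupy positions 4–5 → each gets rank 4.
The 2 values of 6.1 occupy positions 6–7 → each gets rank 6.
Group B values → pooled ranks: 5.8→4, 6.1→6, 5.1→2
Rank sum = 4 + 6 + 2 = 12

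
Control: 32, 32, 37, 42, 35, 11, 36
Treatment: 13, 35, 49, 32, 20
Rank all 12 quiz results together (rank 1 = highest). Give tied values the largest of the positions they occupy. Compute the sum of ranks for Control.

45

Sorted (descending): 49, 42, 37, 36, 35, 35, 32, 32, 32, 20, 13, 11
The 2 values of 35 occupy positions 5–6 → each gets rank 6.
The 3 values of 32 occupy positions 7–9 → each gets rank 9.
Control values → pooled ranks: 32→9, 32→9, 37→3, 42→2, 35→6, 11→12, 36→4
Rank sum = 9 + 9 + 3 + 2 + 6 + 12 + 4 = 45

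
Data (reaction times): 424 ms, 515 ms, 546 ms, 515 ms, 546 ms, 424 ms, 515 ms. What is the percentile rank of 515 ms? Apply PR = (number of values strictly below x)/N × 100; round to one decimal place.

28.6

N = 7.
Strictly below 515: 2. Equal to 515: 3.
PR = 2/7 × 100 = 28.6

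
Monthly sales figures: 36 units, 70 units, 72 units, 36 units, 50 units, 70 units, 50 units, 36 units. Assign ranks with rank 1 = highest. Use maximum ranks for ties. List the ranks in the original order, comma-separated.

Sorted (descending): 72, 70, 70, 50, 50, 36, 36, 36
The 2 values of 70 occupy positions 2–3 → each gets rank 3.
The 2 values of 50 occupy positions 4–5 → each gets rank 5.
The 3 values of 36 occupy positions 6–8 → each gets rank 8.

8, 3, 1, 8, 5, 3, 5, 8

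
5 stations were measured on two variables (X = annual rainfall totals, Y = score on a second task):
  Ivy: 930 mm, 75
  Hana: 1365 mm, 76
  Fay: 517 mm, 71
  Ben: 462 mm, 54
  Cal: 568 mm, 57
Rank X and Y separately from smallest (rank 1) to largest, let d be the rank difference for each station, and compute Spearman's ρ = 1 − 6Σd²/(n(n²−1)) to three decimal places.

Ranks of variable 1: 4, 5, 2, 1, 3
Ranks of variable 2: 4, 5, 3, 1, 2
d = r₁ − r₂: 0, 0, -1, 0, 1
d²: 0, 0, 1, 0, 1; Σd² = 2
ρ = 1 − 6·2/(5·24) = 1 − 12/120 = 0.900

0.900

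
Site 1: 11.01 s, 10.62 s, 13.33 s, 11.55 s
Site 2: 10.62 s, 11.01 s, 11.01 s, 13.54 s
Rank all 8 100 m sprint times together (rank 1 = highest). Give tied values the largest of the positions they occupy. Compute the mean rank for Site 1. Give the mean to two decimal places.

4.75

Sorted (descending): 13.54, 13.33, 11.55, 11.01, 11.01, 11.01, 10.62, 10.62
The 3 values of 11.01 occupy positions 4–6 → each gets rank 6.
The 2 values of 10.62 occupy positions 7–8 → each gets rank 8.
Site 1 values → pooled ranks: 11.01→6, 10.62→8, 13.33→2, 11.55→3
Mean rank = (6 + 8 + 2 + 3) / 4 = 4.75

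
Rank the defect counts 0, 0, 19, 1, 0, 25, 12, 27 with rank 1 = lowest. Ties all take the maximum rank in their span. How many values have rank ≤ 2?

0

Sorted (ascending): 0, 0, 0, 1, 12, 19, 25, 27
The 3 values of 0 occupy positions 1–3 → each gets rank 3.
Ranks ≤ 2: {} → 0 values.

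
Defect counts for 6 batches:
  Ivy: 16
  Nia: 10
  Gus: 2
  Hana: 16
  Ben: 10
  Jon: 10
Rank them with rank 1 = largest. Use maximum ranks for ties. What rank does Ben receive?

5

Sorted (descending): 16, 16, 10, 10, 10, 2
The 2 values of 16 occupy positions 1–2 → each gets rank 2.
The 3 values of 10 occupy positions 3–5 → each gets rank 5.
Ben has value 10 → rank 5.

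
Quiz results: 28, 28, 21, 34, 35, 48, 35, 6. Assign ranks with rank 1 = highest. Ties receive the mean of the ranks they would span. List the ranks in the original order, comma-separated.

5.5, 5.5, 7, 4, 2.5, 1, 2.5, 8

Sorted (descending): 48, 35, 35, 34, 28, 28, 21, 6
The 2 values of 35 occupy positions 2–3 → average rank (2+3)/2 = 2.5.
The 2 values of 28 occupy positions 5–6 → average rank (5+6)/2 = 5.5.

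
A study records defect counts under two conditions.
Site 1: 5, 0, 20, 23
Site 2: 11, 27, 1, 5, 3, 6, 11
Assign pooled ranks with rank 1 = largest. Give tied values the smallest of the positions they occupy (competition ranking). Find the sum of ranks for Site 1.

Sorted (descending): 27, 23, 20, 11, 11, 6, 5, 5, 3, 1, 0
The 2 values of 11 occupy positions 4–5 → each gets rank 4.
The 2 values of 5 occupy positions 7–8 → each gets rank 7.
Site 1 values → pooled ranks: 5→7, 0→11, 20→3, 23→2
Rank sum = 7 + 11 + 3 + 2 = 23

23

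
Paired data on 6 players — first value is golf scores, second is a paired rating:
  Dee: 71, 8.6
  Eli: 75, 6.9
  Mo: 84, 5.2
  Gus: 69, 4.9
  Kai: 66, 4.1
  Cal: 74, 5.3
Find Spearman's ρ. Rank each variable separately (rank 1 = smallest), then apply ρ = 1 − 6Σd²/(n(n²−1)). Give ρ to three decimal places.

0.486

Ranks of variable 1: 3, 5, 6, 2, 1, 4
Ranks of variable 2: 6, 5, 3, 2, 1, 4
d = r₁ − r₂: -3, 0, 3, 0, 0, 0
d²: 9, 0, 9, 0, 0, 0; Σd² = 18
ρ = 1 − 6·18/(6·35) = 1 − 108/210 = 0.486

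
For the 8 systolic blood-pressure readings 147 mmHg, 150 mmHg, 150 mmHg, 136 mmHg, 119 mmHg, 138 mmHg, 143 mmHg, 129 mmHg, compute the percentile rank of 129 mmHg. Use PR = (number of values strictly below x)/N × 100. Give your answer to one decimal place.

12.5

N = 8.
Strictly below 129: 1. Equal to 129: 1.
PR = 1/8 × 100 = 12.5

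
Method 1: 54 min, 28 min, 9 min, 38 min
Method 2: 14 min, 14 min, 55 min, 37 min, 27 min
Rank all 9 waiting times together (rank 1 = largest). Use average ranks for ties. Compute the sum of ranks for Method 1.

19

Sorted (descending): 55, 54, 38, 37, 28, 27, 14, 14, 9
The 2 values of 14 occupy positions 7–8 → average rank (7+8)/2 = 7.5.
Method 1 values → pooled ranks: 54→2, 28→5, 9→9, 38→3
Rank sum = 2 + 5 + 9 + 3 = 19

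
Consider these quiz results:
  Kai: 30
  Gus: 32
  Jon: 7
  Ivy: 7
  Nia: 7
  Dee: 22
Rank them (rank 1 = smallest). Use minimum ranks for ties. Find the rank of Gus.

6

Sorted (ascending): 7, 7, 7, 22, 30, 32
The 3 values of 7 occupy positions 1–3 → each gets rank 1.
Gus has value 32 → rank 6.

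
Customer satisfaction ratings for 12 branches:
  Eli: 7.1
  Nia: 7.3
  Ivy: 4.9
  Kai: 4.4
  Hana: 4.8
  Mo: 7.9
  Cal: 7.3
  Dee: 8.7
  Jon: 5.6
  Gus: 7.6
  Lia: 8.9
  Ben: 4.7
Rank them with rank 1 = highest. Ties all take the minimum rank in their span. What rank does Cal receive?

5

Sorted (descending): 8.9, 8.7, 7.9, 7.6, 7.3, 7.3, 7.1, 5.6, 4.9, 4.8, 4.7, 4.4
The 2 values of 7.3 occupy positions 5–6 → each gets rank 5.
Cal has value 7.3 → rank 5.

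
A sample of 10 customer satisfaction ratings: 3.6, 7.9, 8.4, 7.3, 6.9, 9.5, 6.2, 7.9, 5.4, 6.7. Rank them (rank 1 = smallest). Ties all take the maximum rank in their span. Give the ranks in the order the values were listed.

Sorted (ascending): 3.6, 5.4, 6.2, 6.7, 6.9, 7.3, 7.9, 7.9, 8.4, 9.5
The 2 values of 7.9 occupy positions 7–8 → each gets rank 8.

1, 8, 9, 6, 5, 10, 3, 8, 2, 4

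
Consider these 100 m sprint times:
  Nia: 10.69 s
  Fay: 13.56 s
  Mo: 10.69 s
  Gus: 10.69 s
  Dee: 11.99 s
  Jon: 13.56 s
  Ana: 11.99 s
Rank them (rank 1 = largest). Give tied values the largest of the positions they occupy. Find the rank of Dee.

Sorted (descending): 13.56, 13.56, 11.99, 11.99, 10.69, 10.69, 10.69
The 2 values of 13.56 occupy positions 1–2 → each gets rank 2.
The 2 values of 11.99 occupy positions 3–4 → each gets rank 4.
The 3 values of 10.69 occupy positions 5–7 → each gets rank 7.
Dee has value 11.99 s → rank 4.

4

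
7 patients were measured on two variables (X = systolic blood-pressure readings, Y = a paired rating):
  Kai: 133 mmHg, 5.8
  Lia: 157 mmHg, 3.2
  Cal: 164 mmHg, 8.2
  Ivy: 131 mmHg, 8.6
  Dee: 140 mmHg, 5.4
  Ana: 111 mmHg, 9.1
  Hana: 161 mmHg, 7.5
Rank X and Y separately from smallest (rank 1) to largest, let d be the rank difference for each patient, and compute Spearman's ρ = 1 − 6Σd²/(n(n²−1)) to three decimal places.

Ranks of variable 1: 3, 5, 7, 2, 4, 1, 6
Ranks of variable 2: 3, 1, 5, 6, 2, 7, 4
d = r₁ − r₂: 0, 4, 2, -4, 2, -6, 2
d²: 0, 16, 4, 16, 4, 36, 4; Σd² = 80
ρ = 1 − 6·80/(7·48) = 1 − 480/336 = -0.429

-0.429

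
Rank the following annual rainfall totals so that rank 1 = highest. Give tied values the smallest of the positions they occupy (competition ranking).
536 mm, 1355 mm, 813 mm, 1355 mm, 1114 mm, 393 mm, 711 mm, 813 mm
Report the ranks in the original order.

7, 1, 4, 1, 3, 8, 6, 4

Sorted (descending): 1355, 1355, 1114, 813, 813, 711, 536, 393
The 2 values of 1355 occupy positions 1–2 → each gets rank 1.
The 2 values of 813 occupy positions 4–5 → each gets rank 4.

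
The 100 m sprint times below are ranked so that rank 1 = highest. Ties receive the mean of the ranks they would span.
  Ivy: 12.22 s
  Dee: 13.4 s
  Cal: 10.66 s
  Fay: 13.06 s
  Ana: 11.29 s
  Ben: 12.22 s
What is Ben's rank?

Sorted (descending): 13.4, 13.06, 12.22, 12.22, 11.29, 10.66
The 2 values of 12.22 occupy positions 3–4 → average rank (3+4)/2 = 3.5.
Ben has value 12.22 s → rank 3.5.

3.5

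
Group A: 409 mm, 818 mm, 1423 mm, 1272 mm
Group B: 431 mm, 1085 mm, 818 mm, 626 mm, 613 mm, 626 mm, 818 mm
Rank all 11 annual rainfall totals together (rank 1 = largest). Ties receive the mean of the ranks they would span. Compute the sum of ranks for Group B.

Sorted (descending): 1423, 1272, 1085, 818, 818, 818, 626, 626, 613, 431, 409
The 3 values of 818 occupy positions 4–6 → average rank 5.
The 2 values of 626 occupy positions 7–8 → average rank (7+8)/2 = 7.5.
Group B values → pooled ranks: 431→10, 1085→3, 818→5, 626→7.5, 613→9, 626→7.5, 818→5
Rank sum = 10 + 3 + 5 + 7.5 + 9 + 7.5 + 5 = 47

47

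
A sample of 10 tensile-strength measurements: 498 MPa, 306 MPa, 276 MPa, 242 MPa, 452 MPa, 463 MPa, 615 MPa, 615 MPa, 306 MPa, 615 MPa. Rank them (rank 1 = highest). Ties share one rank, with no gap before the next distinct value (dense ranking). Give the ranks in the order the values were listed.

Sorted (descending): 615, 615, 615, 498, 463, 452, 306, 306, 276, 242
The 3 values of 615 share dense rank 1.
The 2 values of 306 share dense rank 5.
Remaining distinct values take the next consecutive integers.

2, 5, 6, 7, 4, 3, 1, 1, 5, 1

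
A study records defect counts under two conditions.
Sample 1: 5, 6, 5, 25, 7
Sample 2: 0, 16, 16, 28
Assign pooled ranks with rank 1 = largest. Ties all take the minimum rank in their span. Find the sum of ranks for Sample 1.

Sorted (descending): 28, 25, 16, 16, 7, 6, 5, 5, 0
The 2 values of 16 occupy positions 3–4 → each gets rank 3.
The 2 values of 5 occupy positions 7–8 → each gets rank 7.
Sample 1 values → pooled ranks: 5→7, 6→6, 5→7, 25→2, 7→5
Rank sum = 7 + 6 + 7 + 2 + 5 = 27

27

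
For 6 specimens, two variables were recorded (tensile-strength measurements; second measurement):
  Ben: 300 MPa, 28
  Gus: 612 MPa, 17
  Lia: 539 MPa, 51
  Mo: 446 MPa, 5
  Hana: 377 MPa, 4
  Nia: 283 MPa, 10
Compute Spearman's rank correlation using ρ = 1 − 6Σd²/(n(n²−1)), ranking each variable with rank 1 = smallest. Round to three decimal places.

0.257

Ranks of variable 1: 2, 6, 5, 4, 3, 1
Ranks of variable 2: 5, 4, 6, 2, 1, 3
d = r₁ − r₂: -3, 2, -1, 2, 2, -2
d²: 9, 4, 1, 4, 4, 4; Σd² = 26
ρ = 1 − 6·26/(6·35) = 1 − 156/210 = 0.257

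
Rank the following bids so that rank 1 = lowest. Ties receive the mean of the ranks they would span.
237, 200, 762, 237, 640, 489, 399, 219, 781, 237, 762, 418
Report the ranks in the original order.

4, 1, 10.5, 4, 9, 8, 6, 2, 12, 4, 10.5, 7

Sorted (ascending): 200, 219, 237, 237, 237, 399, 418, 489, 640, 762, 762, 781
The 3 values of 237 occupy positions 3–5 → average rank 4.
The 2 values of 762 occupy positions 10–11 → average rank (10+11)/2 = 10.5.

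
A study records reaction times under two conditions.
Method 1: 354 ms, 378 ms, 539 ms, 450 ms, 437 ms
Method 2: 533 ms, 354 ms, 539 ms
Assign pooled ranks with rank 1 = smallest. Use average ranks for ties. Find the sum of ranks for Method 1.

Sorted (ascending): 354, 354, 378, 437, 450, 533, 539, 539
The 2 values of 354 occupy positions 1–2 → average rank (1+2)/2 = 1.5.
The 2 values of 539 occupy positions 7–8 → average rank (7+8)/2 = 7.5.
Method 1 values → pooled ranks: 354→1.5, 378→3, 539→7.5, 450→5, 437→4
Rank sum = 1.5 + 3 + 7.5 + 5 + 4 = 21

21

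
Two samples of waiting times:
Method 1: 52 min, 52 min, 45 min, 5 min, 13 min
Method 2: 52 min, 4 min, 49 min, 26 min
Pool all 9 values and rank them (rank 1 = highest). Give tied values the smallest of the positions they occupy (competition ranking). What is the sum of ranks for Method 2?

Sorted (descending): 52, 52, 52, 49, 45, 26, 13, 5, 4
The 3 values of 52 occupy positions 1–3 → each gets rank 1.
Method 2 values → pooled ranks: 52→1, 4→9, 49→4, 26→6
Rank sum = 1 + 9 + 4 + 6 = 20

20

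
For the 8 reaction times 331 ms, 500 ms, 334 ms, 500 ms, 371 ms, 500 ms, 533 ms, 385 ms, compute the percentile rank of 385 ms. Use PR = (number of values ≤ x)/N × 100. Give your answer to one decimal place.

N = 8.
Strictly below 385: 3. Equal to 385: 1.
PR = 4/8 × 100 = 50.0

50.0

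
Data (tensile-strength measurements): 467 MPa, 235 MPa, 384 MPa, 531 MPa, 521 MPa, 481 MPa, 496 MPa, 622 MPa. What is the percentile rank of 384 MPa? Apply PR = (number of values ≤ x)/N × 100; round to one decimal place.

25.0

N = 8.
Strictly below 384: 1. Equal to 384: 1.
PR = 2/8 × 100 = 25.0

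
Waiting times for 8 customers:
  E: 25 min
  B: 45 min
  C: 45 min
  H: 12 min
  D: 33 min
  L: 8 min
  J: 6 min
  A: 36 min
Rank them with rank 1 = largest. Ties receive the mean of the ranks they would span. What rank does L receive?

Sorted (descending): 45, 45, 36, 33, 25, 12, 8, 6
The 2 values of 45 occupy positions 1–2 → average rank (1+2)/2 = 1.5.
L has value 8 min → rank 7.

7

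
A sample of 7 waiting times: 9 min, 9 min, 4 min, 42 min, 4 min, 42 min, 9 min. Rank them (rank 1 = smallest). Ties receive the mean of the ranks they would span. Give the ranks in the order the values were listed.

Sorted (ascending): 4, 4, 9, 9, 9, 42, 42
The 2 values of 4 occupy positions 1–2 → average rank (1+2)/2 = 1.5.
The 3 values of 9 occupy positions 3–5 → average rank 4.
The 2 values of 42 occupy positions 6–7 → average rank (6+7)/2 = 6.5.

4, 4, 1.5, 6.5, 1.5, 6.5, 4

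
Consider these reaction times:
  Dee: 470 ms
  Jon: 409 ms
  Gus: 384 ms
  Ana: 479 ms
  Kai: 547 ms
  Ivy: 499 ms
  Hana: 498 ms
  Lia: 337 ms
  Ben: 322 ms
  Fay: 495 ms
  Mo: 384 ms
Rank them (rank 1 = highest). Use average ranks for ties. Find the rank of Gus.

Sorted (descending): 547, 499, 498, 495, 479, 470, 409, 384, 384, 337, 322
The 2 values of 384 occupy positions 8–9 → average rank (8+9)/2 = 8.5.
Gus has value 384 ms → rank 8.5.

8.5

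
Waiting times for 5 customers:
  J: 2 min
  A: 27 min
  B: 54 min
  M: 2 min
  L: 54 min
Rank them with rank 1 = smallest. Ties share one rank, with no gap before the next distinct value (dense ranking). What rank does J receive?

Sorted (ascending): 2, 2, 27, 54, 54
The 2 values of 2 share dense rank 1.
The 2 values of 54 share dense rank 3.
Remaining distinct values take the next consecutive integers.
J has value 2 min → rank 1.

1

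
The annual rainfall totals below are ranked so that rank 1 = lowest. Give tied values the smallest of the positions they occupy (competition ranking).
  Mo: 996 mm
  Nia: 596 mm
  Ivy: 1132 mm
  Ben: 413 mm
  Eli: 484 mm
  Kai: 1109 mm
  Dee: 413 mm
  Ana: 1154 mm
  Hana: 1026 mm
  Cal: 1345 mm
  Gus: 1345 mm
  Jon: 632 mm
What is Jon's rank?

5

Sorted (ascending): 413, 413, 484, 596, 632, 996, 1026, 1109, 1132, 1154, 1345, 1345
The 2 values of 413 occupy positions 1–2 → each gets rank 1.
The 2 values of 1345 occupy positions 11–12 → each gets rank 11.
Jon has value 632 mm → rank 5.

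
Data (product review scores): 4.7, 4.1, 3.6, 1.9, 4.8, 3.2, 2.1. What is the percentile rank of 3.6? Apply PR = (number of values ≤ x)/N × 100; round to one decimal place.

N = 7.
Strictly below 3.6: 3. Equal to 3.6: 1.
PR = 4/7 × 100 = 57.1

57.1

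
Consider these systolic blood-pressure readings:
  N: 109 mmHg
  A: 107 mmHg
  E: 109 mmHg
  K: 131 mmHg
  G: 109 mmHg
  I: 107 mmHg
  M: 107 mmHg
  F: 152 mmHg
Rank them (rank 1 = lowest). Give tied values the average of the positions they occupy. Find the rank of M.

2

Sorted (ascending): 107, 107, 107, 109, 109, 109, 131, 152
The 3 values of 107 occupy positions 1–3 → average rank 2.
The 3 values of 109 occupy positions 4–6 → average rank 5.
M has value 107 mmHg → rank 2.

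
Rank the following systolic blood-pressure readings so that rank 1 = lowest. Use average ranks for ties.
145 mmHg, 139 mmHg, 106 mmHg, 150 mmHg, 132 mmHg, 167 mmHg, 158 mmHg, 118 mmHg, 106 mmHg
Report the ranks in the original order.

Sorted (ascending): 106, 106, 118, 132, 139, 145, 150, 158, 167
The 2 values of 106 occupy positions 1–2 → average rank (1+2)/2 = 1.5.

6, 5, 1.5, 7, 4, 9, 8, 3, 1.5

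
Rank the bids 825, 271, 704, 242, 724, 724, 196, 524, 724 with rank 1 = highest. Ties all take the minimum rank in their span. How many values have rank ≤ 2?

4

Sorted (descending): 825, 724, 724, 724, 704, 524, 271, 242, 196
The 3 values of 724 occupy positions 2–4 → each gets rank 2.
Ranks ≤ 2: {1, 2, 2, 2} → 4 values.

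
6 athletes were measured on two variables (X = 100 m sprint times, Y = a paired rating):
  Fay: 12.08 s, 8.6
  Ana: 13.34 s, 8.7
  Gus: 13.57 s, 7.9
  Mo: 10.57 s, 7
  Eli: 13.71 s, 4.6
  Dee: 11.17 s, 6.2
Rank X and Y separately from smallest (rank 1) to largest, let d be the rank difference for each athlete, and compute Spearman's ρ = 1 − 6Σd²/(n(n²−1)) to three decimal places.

-0.086

Ranks of variable 1: 3, 4, 5, 1, 6, 2
Ranks of variable 2: 5, 6, 4, 3, 1, 2
d = r₁ − r₂: -2, -2, 1, -2, 5, 0
d²: 4, 4, 1, 4, 25, 0; Σd² = 38
ρ = 1 − 6·38/(6·35) = 1 − 228/210 = -0.086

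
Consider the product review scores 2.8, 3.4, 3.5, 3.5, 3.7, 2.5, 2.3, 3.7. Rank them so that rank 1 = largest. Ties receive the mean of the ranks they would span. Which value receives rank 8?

2.3

Sorted (descending): 3.7, 3.7, 3.5, 3.5, 3.4, 2.8, 2.5, 2.3
The 2 values of 3.7 occupy positions 1–2 → average rank (1+2)/2 = 1.5.
The 2 values of 3.5 occupy positions 3–4 → average rank (3+4)/2 = 3.5.
Rank 8 → value 2.3.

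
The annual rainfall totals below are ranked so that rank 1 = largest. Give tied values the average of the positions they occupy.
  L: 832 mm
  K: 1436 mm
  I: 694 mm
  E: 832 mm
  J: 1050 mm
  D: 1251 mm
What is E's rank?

4.5

Sorted (descending): 1436, 1251, 1050, 832, 832, 694
The 2 values of 832 occupy positions 4–5 → average rank (4+5)/2 = 4.5.
E has value 832 mm → rank 4.5.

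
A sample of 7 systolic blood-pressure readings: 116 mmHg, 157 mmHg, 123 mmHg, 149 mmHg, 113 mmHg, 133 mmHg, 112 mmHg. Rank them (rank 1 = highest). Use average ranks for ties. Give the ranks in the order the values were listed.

5, 1, 4, 2, 6, 3, 7

Sorted (descending): 157, 149, 133, 123, 116, 113, 112
No ties — each value takes its position as its rank.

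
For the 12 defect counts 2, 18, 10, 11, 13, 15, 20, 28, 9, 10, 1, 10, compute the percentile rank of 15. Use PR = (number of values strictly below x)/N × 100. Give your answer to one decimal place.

66.7

N = 12.
Strictly below 15: 8. Equal to 15: 1.
PR = 8/12 × 100 = 66.7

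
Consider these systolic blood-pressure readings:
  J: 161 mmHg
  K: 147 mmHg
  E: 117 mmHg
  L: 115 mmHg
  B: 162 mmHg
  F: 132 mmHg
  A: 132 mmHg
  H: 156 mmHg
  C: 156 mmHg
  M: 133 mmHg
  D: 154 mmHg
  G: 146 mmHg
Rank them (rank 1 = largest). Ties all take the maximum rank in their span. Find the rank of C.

Sorted (descending): 162, 161, 156, 156, 154, 147, 146, 133, 132, 132, 117, 115
The 2 values of 156 occupy positions 3–4 → each gets rank 4.
The 2 values of 132 occupy positions 9–10 → each gets rank 10.
C has value 156 mmHg → rank 4.

4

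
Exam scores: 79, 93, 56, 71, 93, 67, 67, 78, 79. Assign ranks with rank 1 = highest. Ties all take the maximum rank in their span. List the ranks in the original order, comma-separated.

Sorted (descending): 93, 93, 79, 79, 78, 71, 67, 67, 56
The 2 values of 93 occupy positions 1–2 → each gets rank 2.
The 2 values of 79 occupy positions 3–4 → each gets rank 4.
The 2 values of 67 occupy positions 7–8 → each gets rank 8.

4, 2, 9, 6, 2, 8, 8, 5, 4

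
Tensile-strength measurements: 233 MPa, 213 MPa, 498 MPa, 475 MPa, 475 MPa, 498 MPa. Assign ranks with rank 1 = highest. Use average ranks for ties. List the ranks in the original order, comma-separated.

5, 6, 1.5, 3.5, 3.5, 1.5

Sorted (descending): 498, 498, 475, 475, 233, 213
The 2 values of 498 occupy positions 1–2 → average rank (1+2)/2 = 1.5.
The 2 values of 475 occupy positions 3–4 → average rank (3+4)/2 = 3.5.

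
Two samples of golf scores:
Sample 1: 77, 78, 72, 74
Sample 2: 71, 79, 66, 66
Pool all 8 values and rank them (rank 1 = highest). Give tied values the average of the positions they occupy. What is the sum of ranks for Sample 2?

22

Sorted (descending): 79, 78, 77, 74, 72, 71, 66, 66
The 2 values of 66 occupy positions 7–8 → average rank (7+8)/2 = 7.5.
Sample 2 values → pooled ranks: 71→6, 79→1, 66→7.5, 66→7.5
Rank sum = 6 + 1 + 7.5 + 7.5 = 22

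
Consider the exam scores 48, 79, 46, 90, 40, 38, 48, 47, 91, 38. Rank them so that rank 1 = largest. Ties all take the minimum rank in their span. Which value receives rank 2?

90

Sorted (descending): 91, 90, 79, 48, 48, 47, 46, 40, 38, 38
The 2 values of 48 occupy positions 4–5 → each gets rank 4.
The 2 values of 38 occupy positions 9–10 → each gets rank 9.
Rank 2 → value 90.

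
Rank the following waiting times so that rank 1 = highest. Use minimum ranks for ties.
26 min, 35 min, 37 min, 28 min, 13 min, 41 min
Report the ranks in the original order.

Sorted (descending): 41, 37, 35, 28, 26, 13
No ties — each value takes its position as its rank.

5, 3, 2, 4, 6, 1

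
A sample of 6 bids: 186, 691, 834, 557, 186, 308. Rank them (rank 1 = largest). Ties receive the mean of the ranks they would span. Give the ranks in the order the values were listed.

5.5, 2, 1, 3, 5.5, 4

Sorted (descending): 834, 691, 557, 308, 186, 186
The 2 values of 186 occupy positions 5–6 → average rank (5+6)/2 = 5.5.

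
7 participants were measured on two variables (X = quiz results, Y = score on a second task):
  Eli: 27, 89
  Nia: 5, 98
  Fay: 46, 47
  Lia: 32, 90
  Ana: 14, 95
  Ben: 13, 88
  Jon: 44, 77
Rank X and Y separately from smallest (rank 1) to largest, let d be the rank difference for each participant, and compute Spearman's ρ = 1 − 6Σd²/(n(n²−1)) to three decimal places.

-0.750

Ranks of variable 1: 4, 1, 7, 5, 3, 2, 6
Ranks of variable 2: 4, 7, 1, 5, 6, 3, 2
d = r₁ − r₂: 0, -6, 6, 0, -3, -1, 4
d²: 0, 36, 36, 0, 9, 1, 16; Σd² = 98
ρ = 1 − 6·98/(7·48) = 1 − 588/336 = -0.750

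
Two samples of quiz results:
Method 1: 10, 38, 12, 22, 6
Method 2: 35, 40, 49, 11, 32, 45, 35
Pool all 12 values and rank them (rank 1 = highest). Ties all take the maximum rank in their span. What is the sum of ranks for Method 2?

Sorted (descending): 49, 45, 40, 38, 35, 35, 32, 22, 12, 11, 10, 6
The 2 values of 35 occupy positions 5–6 → each gets rank 6.
Method 2 values → pooled ranks: 35→6, 40→3, 49→1, 11→10, 32→7, 45→2, 35→6
Rank sum = 6 + 3 + 1 + 10 + 7 + 2 + 6 = 35

35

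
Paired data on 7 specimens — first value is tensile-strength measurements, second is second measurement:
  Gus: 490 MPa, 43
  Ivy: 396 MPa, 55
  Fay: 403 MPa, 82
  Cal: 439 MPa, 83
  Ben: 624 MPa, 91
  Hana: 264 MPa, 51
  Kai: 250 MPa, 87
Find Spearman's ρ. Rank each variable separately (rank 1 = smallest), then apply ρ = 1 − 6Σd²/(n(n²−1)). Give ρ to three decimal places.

Ranks of variable 1: 6, 3, 4, 5, 7, 2, 1
Ranks of variable 2: 1, 3, 4, 5, 7, 2, 6
d = r₁ − r₂: 5, 0, 0, 0, 0, 0, -5
d²: 25, 0, 0, 0, 0, 0, 25; Σd² = 50
ρ = 1 − 6·50/(7·48) = 1 − 300/336 = 0.107

0.107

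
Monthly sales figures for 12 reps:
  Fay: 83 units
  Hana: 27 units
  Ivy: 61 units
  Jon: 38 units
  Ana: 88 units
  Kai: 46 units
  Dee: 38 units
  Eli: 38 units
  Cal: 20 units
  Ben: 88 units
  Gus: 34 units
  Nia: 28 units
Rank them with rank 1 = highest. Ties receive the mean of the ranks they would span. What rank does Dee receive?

7

Sorted (descending): 88, 88, 83, 61, 46, 38, 38, 38, 34, 28, 27, 20
The 2 values of 88 occupy positions 1–2 → average rank (1+2)/2 = 1.5.
The 3 values of 38 occupy positions 6–8 → average rank 7.
Dee has value 38 units → rank 7.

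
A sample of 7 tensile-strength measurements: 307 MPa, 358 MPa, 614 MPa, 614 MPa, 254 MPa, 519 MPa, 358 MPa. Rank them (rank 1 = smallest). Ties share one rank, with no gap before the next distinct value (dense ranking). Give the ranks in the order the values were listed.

2, 3, 5, 5, 1, 4, 3

Sorted (ascending): 254, 307, 358, 358, 519, 614, 614
The 2 values of 358 share dense rank 3.
The 2 values of 614 share dense rank 5.
Remaining distinct values take the next consecutive integers.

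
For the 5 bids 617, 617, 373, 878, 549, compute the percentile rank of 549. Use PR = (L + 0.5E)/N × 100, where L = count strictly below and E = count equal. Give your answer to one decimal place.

30.0

N = 5.
Strictly below 549: 1. Equal to 549: 1.
PR = (1 + 0.5·1)/5 × 100 = 30.0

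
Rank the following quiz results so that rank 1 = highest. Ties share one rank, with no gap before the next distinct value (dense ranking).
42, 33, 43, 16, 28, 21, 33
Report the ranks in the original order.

Sorted (descending): 43, 42, 33, 33, 28, 21, 16
The 2 values of 33 share dense rank 3.
Remaining distinct values take the next consecutive integers.

2, 3, 1, 6, 4, 5, 3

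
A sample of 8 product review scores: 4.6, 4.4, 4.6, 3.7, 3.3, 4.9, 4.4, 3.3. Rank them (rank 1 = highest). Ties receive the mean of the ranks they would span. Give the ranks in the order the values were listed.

Sorted (descending): 4.9, 4.6, 4.6, 4.4, 4.4, 3.7, 3.3, 3.3
The 2 values of 4.6 occupy positions 2–3 → average rank (2+3)/2 = 2.5.
The 2 values of 4.4 occupy positions 4–5 → average rank (4+5)/2 = 4.5.
The 2 values of 3.3 occupy positions 7–8 → average rank (7+8)/2 = 7.5.

2.5, 4.5, 2.5, 6, 7.5, 1, 4.5, 7.5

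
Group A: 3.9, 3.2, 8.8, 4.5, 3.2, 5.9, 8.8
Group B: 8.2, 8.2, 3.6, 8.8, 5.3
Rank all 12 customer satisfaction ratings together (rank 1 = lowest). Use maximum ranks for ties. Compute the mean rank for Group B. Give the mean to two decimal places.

Sorted (ascending): 3.2, 3.2, 3.6, 3.9, 4.5, 5.3, 5.9, 8.2, 8.2, 8.8, 8.8, 8.8
The 2 values of 3.2 occupy positions 1–2 → each gets rank 2.
The 2 values of 8.2 occupy positions 8–9 → each gets rank 9.
The 3 values of 8.8 occupy positions 10–12 → each gets rank 12.
Group B values → pooled ranks: 8.2→9, 8.2→9, 3.6→3, 8.8→12, 5.3→6
Mean rank = (9 + 9 + 3 + 12 + 6) / 5 = 7.80

7.80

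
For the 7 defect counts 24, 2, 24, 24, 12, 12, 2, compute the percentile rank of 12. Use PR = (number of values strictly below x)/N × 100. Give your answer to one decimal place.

N = 7.
Strictly below 12: 2. Equal to 12: 2.
PR = 2/7 × 100 = 28.6

28.6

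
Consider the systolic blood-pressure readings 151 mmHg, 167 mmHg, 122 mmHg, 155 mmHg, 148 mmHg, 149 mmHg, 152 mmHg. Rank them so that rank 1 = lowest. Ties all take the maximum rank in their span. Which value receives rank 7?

Sorted (ascending): 122, 148, 149, 151, 152, 155, 167
No ties — each value takes its position as its rank.
Rank 7 → value 167.

167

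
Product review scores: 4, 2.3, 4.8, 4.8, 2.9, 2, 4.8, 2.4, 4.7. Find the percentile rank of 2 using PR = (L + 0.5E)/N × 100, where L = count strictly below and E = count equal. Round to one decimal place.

5.6

N = 9.
Strictly below 2: 0. Equal to 2: 1.
PR = (0 + 0.5·1)/9 × 100 = 5.6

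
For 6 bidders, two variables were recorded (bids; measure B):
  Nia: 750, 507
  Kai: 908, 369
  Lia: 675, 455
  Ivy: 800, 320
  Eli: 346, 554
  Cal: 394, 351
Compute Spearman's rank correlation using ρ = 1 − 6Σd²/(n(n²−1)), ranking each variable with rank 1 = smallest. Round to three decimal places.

Ranks of variable 1: 4, 6, 3, 5, 1, 2
Ranks of variable 2: 5, 3, 4, 1, 6, 2
d = r₁ − r₂: -1, 3, -1, 4, -5, 0
d²: 1, 9, 1, 16, 25, 0; Σd² = 52
ρ = 1 − 6·52/(6·35) = 1 − 312/210 = -0.486

-0.486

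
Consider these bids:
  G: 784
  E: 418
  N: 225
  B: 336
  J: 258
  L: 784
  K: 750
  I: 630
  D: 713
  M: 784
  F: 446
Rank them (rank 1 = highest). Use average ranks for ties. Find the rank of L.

Sorted (descending): 784, 784, 784, 750, 713, 630, 446, 418, 336, 258, 225
The 3 values of 784 occupy positions 1–3 → average rank 2.
L has value 784 → rank 2.

2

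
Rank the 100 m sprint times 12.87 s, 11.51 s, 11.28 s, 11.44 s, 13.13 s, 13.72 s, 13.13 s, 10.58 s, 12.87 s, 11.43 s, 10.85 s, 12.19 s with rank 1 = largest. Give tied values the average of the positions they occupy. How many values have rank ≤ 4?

3

Sorted (descending): 13.72, 13.13, 13.13, 12.87, 12.87, 12.19, 11.51, 11.44, 11.43, 11.28, 10.85, 10.58
The 2 values of 13.13 occupy positions 2–3 → average rank (2+3)/2 = 2.5.
The 2 values of 12.87 occupy positions 4–5 → average rank (4+5)/2 = 4.5.
Ranks ≤ 4: {1, 2.5, 2.5} → 3 values.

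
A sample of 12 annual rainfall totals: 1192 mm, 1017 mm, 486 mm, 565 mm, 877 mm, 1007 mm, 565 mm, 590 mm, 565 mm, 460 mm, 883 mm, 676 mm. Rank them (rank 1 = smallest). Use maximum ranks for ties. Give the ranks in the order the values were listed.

Sorted (ascending): 460, 486, 565, 565, 565, 590, 676, 877, 883, 1007, 1017, 1192
The 3 values of 565 occupy positions 3–5 → each gets rank 5.

12, 11, 2, 5, 8, 10, 5, 6, 5, 1, 9, 7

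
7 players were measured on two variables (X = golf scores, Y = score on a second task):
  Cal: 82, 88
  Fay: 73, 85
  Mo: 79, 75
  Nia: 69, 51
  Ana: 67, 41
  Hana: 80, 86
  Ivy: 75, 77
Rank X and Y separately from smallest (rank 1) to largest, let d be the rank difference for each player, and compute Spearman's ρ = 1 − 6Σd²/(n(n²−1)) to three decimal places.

Ranks of variable 1: 7, 3, 5, 2, 1, 6, 4
Ranks of variable 2: 7, 5, 3, 2, 1, 6, 4
d = r₁ − r₂: 0, -2, 2, 0, 0, 0, 0
d²: 0, 4, 4, 0, 0, 0, 0; Σd² = 8
ρ = 1 − 6·8/(7·48) = 1 − 48/336 = 0.857

0.857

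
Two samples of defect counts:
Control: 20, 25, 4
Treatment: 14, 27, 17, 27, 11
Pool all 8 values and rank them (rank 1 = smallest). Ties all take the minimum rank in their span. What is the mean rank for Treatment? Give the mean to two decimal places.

Sorted (ascending): 4, 11, 14, 17, 20, 25, 27, 27
The 2 values of 27 occupy positions 7–8 → each gets rank 7.
Treatment values → pooled ranks: 14→3, 27→7, 17→4, 27→7, 11→2
Mean rank = (3 + 7 + 4 + 7 + 2) / 5 = 4.60

4.60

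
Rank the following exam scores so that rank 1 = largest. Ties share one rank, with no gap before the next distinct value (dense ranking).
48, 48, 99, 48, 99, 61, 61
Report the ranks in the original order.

3, 3, 1, 3, 1, 2, 2

Sorted (descending): 99, 99, 61, 61, 48, 48, 48
The 2 values of 99 share dense rank 1.
The 2 values of 61 share dense rank 2.
The 3 values of 48 share dense rank 3.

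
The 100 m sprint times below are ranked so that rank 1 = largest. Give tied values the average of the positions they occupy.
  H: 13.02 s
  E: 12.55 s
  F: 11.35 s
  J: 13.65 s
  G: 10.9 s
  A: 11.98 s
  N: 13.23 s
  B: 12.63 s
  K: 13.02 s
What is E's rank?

6

Sorted (descending): 13.65, 13.23, 13.02, 13.02, 12.63, 12.55, 11.98, 11.35, 10.9
The 2 values of 13.02 occupy positions 3–4 → average rank (3+4)/2 = 3.5.
E has value 12.55 s → rank 6.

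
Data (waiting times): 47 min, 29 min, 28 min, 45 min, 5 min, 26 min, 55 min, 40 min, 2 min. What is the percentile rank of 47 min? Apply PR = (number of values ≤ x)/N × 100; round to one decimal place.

N = 9.
Strictly below 47: 7. Equal to 47: 1.
PR = 8/9 × 100 = 88.9

88.9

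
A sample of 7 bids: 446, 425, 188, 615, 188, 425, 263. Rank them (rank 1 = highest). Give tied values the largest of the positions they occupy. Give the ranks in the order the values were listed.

Sorted (descending): 615, 446, 425, 425, 263, 188, 188
The 2 values of 425 occupy positions 3–4 → each gets rank 4.
The 2 values of 188 occupy positions 6–7 → each gets rank 7.

2, 4, 7, 1, 7, 4, 5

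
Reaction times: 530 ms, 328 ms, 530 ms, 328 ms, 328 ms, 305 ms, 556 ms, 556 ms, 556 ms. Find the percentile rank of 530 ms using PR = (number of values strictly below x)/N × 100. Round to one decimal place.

44.4

N = 9.
Strictly below 530: 4. Equal to 530: 2.
PR = 4/9 × 100 = 44.4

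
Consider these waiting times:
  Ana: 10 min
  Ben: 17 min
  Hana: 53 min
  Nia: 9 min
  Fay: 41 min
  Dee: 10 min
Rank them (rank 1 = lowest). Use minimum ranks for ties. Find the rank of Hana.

6

Sorted (ascending): 9, 10, 10, 17, 41, 53
The 2 values of 10 occupy positions 2–3 → each gets rank 2.
Hana has value 53 min → rank 6.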